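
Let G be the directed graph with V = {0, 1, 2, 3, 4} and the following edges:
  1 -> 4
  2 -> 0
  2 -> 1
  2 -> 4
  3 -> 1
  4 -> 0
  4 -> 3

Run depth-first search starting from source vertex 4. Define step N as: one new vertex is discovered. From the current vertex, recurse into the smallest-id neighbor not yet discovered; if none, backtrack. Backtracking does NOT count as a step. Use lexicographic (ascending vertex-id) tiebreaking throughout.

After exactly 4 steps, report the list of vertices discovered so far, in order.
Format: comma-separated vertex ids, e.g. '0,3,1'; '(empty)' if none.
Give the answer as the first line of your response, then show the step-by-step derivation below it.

4,0,3,1

step 1: discover 4; path=4; order=4
step 2: discover 0; path=4>0; order=4,0
step 3: discover 3; path=4>3; order=4,0,3
step 4: discover 1; path=4>3>1; order=4,0,3,1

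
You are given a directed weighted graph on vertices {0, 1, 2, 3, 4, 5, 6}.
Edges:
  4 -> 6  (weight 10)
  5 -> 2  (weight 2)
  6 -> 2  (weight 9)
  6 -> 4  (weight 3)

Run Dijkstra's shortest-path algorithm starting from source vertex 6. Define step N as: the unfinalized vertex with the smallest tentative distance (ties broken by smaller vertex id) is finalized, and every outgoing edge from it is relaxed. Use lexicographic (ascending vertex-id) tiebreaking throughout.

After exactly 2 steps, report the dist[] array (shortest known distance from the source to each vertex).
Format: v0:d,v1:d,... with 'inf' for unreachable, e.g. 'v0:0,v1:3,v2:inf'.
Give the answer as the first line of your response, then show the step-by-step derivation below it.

v0:inf,v1:inf,v2:9,v3:inf,v4:3,v5:inf,v6:0

step 1: dist = v0:inf,v1:inf,v2:9,v3:inf,v4:3,v5:inf,v6:0
step 2: dist = v0:inf,v1:inf,v2:9,v3:inf,v4:3,v5:inf,v6:0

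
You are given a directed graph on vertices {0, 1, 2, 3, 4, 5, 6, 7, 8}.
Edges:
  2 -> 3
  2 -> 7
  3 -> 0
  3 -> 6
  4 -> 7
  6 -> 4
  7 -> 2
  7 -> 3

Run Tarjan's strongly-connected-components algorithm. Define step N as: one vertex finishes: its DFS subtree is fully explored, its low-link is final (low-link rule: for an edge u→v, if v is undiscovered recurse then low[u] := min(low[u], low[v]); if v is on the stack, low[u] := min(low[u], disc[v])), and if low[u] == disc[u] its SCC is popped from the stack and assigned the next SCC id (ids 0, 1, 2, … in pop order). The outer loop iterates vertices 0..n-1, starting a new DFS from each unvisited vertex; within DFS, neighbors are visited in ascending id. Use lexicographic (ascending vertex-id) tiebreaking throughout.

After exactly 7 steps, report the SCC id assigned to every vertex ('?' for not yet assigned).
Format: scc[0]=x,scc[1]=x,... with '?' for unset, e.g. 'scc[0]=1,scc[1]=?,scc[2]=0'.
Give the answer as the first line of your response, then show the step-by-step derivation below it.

scc[0]=0,scc[1]=1,scc[2]=2,scc[3]=2,scc[4]=2,scc[5]=?,scc[6]=2,scc[7]=2,scc[8]=?

step 1: low=(low[0]=0,low[1]=?,low[2]=?,low[3]=?,low[4]=?,low[5]=?,low[6]=?,low[7]=?,low[8]=?); scc=(scc[0]=0,scc[1]=?,scc[2]=?,scc[3]=?,scc[4]=?,scc[5]=?,scc[6]=?,scc[7]=?,scc[8]=?)
step 2: low=(low[0]=0,low[1]=1,low[2]=?,low[3]=?,low[4]=?,low[5]=?,low[6]=?,low[7]=?,low[8]=?); scc=(scc[0]=0,scc[1]=1,scc[2]=?,scc[3]=?,scc[4]=?,scc[5]=?,scc[6]=?,scc[7]=?,scc[8]=?)
step 3: low=(low[0]=0,low[1]=1,low[2]=2,low[3]=3,low[4]=5,low[5]=?,low[6]=4,low[7]=2,low[8]=?); scc=(scc[0]=0,scc[1]=1,scc[2]=?,scc[3]=?,scc[4]=?,scc[5]=?,scc[6]=?,scc[7]=?,scc[8]=?)
step 4: low=(low[0]=0,low[1]=1,low[2]=2,low[3]=3,low[4]=2,low[5]=?,low[6]=4,low[7]=2,low[8]=?); scc=(scc[0]=0,scc[1]=1,scc[2]=?,scc[3]=?,scc[4]=?,scc[5]=?,scc[6]=?,scc[7]=?,scc[8]=?)
step 5: low=(low[0]=0,low[1]=1,low[2]=2,low[3]=3,low[4]=2,low[5]=?,low[6]=2,low[7]=2,low[8]=?); scc=(scc[0]=0,scc[1]=1,scc[2]=?,scc[3]=?,scc[4]=?,scc[5]=?,scc[6]=?,scc[7]=?,scc[8]=?)
step 6: low=(low[0]=0,low[1]=1,low[2]=2,low[3]=2,low[4]=2,low[5]=?,low[6]=2,low[7]=2,low[8]=?); scc=(scc[0]=0,scc[1]=1,scc[2]=?,scc[3]=?,scc[4]=?,scc[5]=?,scc[6]=?,scc[7]=?,scc[8]=?)
step 7: low=(low[0]=0,low[1]=1,low[2]=2,low[3]=2,low[4]=2,low[5]=?,low[6]=2,low[7]=2,low[8]=?); scc=(scc[0]=0,scc[1]=1,scc[2]=2,scc[3]=2,scc[4]=2,scc[5]=?,scc[6]=2,scc[7]=2,scc[8]=?)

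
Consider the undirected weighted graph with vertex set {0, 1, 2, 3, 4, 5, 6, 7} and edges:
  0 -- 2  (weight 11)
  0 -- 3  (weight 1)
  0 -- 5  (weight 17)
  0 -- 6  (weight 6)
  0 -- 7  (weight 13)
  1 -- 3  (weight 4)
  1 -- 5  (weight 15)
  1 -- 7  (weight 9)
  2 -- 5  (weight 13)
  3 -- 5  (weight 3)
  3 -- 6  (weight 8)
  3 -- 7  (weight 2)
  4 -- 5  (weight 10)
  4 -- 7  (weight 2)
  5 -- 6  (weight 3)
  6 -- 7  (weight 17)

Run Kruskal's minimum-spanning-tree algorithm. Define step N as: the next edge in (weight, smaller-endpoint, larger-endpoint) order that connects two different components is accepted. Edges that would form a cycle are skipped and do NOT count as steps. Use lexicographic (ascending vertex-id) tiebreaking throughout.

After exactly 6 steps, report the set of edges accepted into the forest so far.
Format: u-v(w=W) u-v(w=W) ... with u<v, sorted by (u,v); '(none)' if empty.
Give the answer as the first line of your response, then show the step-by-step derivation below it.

0-3(w=1) 1-3(w=4) 3-5(w=3) 3-7(w=2) 4-7(w=2) 5-6(w=3)

step 1: add edge 0-3 (w=1); MST = {0-3(w=1)}
step 2: add edge 3-7 (w=2); MST = {0-3(w=1) 3-7(w=2)}
step 3: add edge 4-7 (w=2); MST = {0-3(w=1) 3-7(w=2) 4-7(w=2)}
step 4: add edge 3-5 (w=3); MST = {0-3(w=1) 3-5(w=3) 3-7(w=2) 4-7(w=2)}
step 5: add edge 5-6 (w=3); MST = {0-3(w=1) 3-5(w=3) 3-7(w=2) 4-7(w=2) 5-6(w=3)}
step 6: add edge 1-3 (w=4); MST = {0-3(w=1) 1-3(w=4) 3-5(w=3) 3-7(w=2) 4-7(w=2) 5-6(w=3)}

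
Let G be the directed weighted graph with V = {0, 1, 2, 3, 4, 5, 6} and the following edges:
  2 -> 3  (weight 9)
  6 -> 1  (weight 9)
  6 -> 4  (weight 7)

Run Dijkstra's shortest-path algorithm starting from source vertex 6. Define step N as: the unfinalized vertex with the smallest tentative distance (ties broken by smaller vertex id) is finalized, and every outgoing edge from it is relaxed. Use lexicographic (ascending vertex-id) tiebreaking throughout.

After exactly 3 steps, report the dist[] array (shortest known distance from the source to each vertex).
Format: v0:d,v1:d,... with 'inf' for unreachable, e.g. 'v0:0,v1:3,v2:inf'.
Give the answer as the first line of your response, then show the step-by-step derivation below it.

v0:inf,v1:9,v2:inf,v3:inf,v4:7,v5:inf,v6:0

step 1: dist = v0:inf,v1:9,v2:inf,v3:inf,v4:7,v5:inf,v6:0
step 2: dist = v0:inf,v1:9,v2:inf,v3:inf,v4:7,v5:inf,v6:0
step 3: dist = v0:inf,v1:9,v2:inf,v3:inf,v4:7,v5:inf,v6:0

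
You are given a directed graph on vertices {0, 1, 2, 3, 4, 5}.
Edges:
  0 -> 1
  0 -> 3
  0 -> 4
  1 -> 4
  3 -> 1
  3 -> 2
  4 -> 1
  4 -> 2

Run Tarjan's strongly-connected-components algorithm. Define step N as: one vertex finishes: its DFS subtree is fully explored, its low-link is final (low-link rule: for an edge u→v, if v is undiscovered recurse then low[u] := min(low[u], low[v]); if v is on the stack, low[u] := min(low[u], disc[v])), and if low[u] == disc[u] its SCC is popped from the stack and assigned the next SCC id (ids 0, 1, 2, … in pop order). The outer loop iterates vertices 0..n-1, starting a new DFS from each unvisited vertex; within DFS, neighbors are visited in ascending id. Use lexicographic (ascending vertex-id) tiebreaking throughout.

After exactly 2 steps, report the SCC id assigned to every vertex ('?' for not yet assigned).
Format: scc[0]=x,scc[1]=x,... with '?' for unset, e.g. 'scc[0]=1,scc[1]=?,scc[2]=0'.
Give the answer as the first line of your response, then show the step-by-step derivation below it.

scc[0]=?,scc[1]=?,scc[2]=0,scc[3]=?,scc[4]=?,scc[5]=?

step 1: low=(low[0]=0,low[1]=1,low[2]=3,low[3]=?,low[4]=1,low[5]=?); scc=(scc[0]=?,scc[1]=?,scc[2]=0,scc[3]=?,scc[4]=?,scc[5]=?)
step 2: low=(low[0]=0,low[1]=1,low[2]=3,low[3]=?,low[4]=1,low[5]=?); scc=(scc[0]=?,scc[1]=?,scc[2]=0,scc[3]=?,scc[4]=?,scc[5]=?)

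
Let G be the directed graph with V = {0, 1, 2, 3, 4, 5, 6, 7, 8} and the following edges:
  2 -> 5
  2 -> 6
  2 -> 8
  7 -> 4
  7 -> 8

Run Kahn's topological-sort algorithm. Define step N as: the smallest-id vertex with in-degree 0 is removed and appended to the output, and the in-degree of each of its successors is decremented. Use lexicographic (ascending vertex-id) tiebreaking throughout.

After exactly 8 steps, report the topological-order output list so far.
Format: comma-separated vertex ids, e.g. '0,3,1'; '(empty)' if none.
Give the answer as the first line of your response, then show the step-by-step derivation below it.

0,1,2,3,5,6,7,4

step 1: output 0; order=[0]; indeg=(0,0,0,0,1,1,1,0,2)
step 2: output 1; order=[0,1]; indeg=(0,0,0,0,1,1,1,0,2)
step 3: output 2; order=[0,1,2]; indeg=(0,0,0,0,1,0,0,0,1)
step 4: output 3; order=[0,1,2,3]; indeg=(0,0,0,0,1,0,0,0,1)
step 5: output 5; order=[0,1,2,3,5]; indeg=(0,0,0,0,1,0,0,0,1)
step 6: output 6; order=[0,1,2,3,5,6]; indeg=(0,0,0,0,1,0,0,0,1)
step 7: output 7; order=[0,1,2,3,5,6,7]; indeg=(0,0,0,0,0,0,0,0,0)
step 8: output 4; order=[0,1,2,3,5,6,7,4]; indeg=(0,0,0,0,0,0,0,0,0)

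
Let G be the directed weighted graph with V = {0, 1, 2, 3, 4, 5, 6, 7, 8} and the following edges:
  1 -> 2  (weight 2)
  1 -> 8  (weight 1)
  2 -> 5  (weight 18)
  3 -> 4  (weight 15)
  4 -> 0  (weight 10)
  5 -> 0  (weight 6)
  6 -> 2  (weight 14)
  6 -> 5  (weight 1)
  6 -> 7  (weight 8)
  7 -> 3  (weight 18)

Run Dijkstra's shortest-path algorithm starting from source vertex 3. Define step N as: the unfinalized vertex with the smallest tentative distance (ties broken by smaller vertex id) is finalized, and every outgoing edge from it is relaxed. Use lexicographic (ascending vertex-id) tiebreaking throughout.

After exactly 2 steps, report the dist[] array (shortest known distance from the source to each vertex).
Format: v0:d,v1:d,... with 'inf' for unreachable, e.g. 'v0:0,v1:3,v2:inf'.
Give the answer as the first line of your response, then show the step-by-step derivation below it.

v0:25,v1:inf,v2:inf,v3:0,v4:15,v5:inf,v6:inf,v7:inf,v8:inf

step 1: dist = v0:inf,v1:inf,v2:inf,v3:0,v4:15,v5:inf,v6:inf,v7:inf,v8:inf
step 2: dist = v0:25,v1:inf,v2:inf,v3:0,v4:15,v5:inf,v6:inf,v7:inf,v8:inf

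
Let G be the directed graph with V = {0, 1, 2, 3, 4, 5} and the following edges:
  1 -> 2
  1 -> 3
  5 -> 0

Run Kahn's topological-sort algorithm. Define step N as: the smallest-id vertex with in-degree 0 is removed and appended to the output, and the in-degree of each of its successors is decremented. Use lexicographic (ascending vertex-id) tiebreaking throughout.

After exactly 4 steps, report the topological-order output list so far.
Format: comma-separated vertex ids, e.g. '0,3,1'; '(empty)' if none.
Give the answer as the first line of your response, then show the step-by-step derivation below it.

1,2,3,4

step 1: output 1; order=[1]; indeg=(1,0,0,0,0,0)
step 2: output 2; order=[1,2]; indeg=(1,0,0,0,0,0)
step 3: output 3; order=[1,2,3]; indeg=(1,0,0,0,0,0)
step 4: output 4; order=[1,2,3,4]; indeg=(1,0,0,0,0,0)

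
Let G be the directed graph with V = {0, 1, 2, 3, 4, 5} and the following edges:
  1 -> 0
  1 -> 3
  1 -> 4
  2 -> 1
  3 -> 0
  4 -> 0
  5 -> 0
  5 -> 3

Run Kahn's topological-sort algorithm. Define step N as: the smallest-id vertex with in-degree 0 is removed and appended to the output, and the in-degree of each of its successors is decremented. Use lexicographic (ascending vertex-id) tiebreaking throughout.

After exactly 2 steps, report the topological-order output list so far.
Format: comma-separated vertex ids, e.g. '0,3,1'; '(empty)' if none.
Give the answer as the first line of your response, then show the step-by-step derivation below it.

2,1

step 1: output 2; order=[2]; indeg=(4,0,0,2,1,0)
step 2: output 1; order=[2,1]; indeg=(3,0,0,1,0,0)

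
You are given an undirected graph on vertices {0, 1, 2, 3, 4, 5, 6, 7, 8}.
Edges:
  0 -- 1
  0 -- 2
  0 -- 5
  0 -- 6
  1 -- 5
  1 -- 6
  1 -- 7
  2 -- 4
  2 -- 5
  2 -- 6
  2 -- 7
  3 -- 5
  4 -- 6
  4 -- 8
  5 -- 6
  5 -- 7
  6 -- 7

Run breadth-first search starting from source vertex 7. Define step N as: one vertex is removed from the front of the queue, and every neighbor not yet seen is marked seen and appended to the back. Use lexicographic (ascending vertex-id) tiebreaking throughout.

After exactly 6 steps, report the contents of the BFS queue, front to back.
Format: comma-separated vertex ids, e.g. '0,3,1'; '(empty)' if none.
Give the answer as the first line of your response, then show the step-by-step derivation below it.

4,3

step 1: dequeue 7; queue=[1,2,5,6]; order=7
step 2: dequeue 1; queue=[2,5,6,0]; order=7,1
step 3: dequeue 2; queue=[5,6,0,4]; order=7,1,2
step 4: dequeue 5; queue=[6,0,4,3]; order=7,1,2,5
step 5: dequeue 6; queue=[0,4,3]; order=7,1,2,5,6
step 6: dequeue 0; queue=[4,3]; order=7,1,2,5,6,0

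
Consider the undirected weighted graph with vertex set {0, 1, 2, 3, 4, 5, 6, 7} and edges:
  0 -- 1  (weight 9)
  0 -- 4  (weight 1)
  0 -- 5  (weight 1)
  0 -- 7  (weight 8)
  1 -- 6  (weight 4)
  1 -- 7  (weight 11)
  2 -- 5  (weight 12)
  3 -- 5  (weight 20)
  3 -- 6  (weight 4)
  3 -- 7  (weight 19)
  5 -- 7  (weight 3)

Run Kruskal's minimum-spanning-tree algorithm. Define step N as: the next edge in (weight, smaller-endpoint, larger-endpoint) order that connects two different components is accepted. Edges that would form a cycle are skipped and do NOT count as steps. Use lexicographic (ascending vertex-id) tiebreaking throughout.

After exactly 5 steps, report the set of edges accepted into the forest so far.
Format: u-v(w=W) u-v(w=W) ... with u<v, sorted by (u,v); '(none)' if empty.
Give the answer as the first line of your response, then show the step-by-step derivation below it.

0-4(w=1) 0-5(w=1) 1-6(w=4) 3-6(w=4) 5-7(w=3)

step 1: add edge 0-4 (w=1); MST = {0-4(w=1)}
step 2: add edge 0-5 (w=1); MST = {0-4(w=1) 0-5(w=1)}
step 3: add edge 5-7 (w=3); MST = {0-4(w=1) 0-5(w=1) 5-7(w=3)}
step 4: add edge 1-6 (w=4); MST = {0-4(w=1) 0-5(w=1) 1-6(w=4) 5-7(w=3)}
step 5: add edge 3-6 (w=4); MST = {0-4(w=1) 0-5(w=1) 1-6(w=4) 3-6(w=4) 5-7(w=3)}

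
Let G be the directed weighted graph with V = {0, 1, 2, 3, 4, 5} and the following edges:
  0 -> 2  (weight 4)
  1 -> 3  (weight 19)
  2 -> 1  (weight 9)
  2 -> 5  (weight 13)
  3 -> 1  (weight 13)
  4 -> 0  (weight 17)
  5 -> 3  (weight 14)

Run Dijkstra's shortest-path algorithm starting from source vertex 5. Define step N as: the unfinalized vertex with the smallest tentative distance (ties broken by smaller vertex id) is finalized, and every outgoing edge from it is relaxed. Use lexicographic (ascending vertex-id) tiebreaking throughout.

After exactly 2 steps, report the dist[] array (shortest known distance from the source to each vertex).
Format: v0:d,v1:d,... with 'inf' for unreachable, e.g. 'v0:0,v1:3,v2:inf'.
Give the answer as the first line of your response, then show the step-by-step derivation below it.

v0:inf,v1:27,v2:inf,v3:14,v4:inf,v5:0

step 1: dist = v0:inf,v1:inf,v2:inf,v3:14,v4:inf,v5:0
step 2: dist = v0:inf,v1:27,v2:inf,v3:14,v4:inf,v5:0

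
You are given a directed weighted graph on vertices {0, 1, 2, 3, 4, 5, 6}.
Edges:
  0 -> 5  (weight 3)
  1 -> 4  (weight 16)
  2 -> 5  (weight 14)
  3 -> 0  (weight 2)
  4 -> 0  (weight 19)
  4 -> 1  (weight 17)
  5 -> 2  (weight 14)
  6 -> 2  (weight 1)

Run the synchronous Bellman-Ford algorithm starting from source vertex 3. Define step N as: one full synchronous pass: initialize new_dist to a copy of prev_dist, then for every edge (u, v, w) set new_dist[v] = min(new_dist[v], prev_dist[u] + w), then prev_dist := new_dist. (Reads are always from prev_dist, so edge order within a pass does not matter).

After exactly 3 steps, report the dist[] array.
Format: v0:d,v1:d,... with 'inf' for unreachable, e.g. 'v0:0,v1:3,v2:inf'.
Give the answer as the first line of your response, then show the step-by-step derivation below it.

v0:2,v1:inf,v2:19,v3:0,v4:inf,v5:5,v6:inf

step 1: dist = v0:2,v1:inf,v2:inf,v3:0,v4:inf,v5:inf,v6:inf
step 2: dist = v0:2,v1:inf,v2:inf,v3:0,v4:inf,v5:5,v6:inf
step 3: dist = v0:2,v1:inf,v2:19,v3:0,v4:inf,v5:5,v6:inf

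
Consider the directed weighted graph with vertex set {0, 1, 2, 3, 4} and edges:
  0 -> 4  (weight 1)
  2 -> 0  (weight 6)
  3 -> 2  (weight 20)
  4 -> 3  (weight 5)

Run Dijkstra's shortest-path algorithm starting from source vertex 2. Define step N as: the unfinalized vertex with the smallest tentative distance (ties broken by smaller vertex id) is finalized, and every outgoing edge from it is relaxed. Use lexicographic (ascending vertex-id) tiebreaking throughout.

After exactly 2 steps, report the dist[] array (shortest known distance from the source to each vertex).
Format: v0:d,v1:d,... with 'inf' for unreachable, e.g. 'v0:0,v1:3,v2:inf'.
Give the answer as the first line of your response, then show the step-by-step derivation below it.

v0:6,v1:inf,v2:0,v3:inf,v4:7

step 1: dist = v0:6,v1:inf,v2:0,v3:inf,v4:inf
step 2: dist = v0:6,v1:inf,v2:0,v3:inf,v4:7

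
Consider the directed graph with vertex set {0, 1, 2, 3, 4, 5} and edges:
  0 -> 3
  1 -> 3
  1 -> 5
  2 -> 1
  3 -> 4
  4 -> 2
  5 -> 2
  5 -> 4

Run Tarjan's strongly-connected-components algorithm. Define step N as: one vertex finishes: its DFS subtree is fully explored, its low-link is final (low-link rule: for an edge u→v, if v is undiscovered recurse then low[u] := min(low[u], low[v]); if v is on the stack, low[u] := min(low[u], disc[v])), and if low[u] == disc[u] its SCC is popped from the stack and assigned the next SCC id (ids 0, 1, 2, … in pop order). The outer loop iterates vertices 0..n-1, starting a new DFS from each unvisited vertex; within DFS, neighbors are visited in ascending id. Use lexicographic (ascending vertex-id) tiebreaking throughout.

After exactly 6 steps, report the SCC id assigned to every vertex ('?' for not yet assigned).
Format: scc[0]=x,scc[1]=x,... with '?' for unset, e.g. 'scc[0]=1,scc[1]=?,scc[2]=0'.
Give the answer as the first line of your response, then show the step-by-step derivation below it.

scc[0]=1,scc[1]=0,scc[2]=0,scc[3]=0,scc[4]=0,scc[5]=0

step 1: low=(low[0]=0,low[1]=1,low[2]=3,low[3]=1,low[4]=2,low[5]=2); scc=(scc[0]=?,scc[1]=?,scc[2]=?,scc[3]=?,scc[4]=?,scc[5]=?)
step 2: low=(low[0]=0,low[1]=1,low[2]=3,low[3]=1,low[4]=2,low[5]=2); scc=(scc[0]=?,scc[1]=?,scc[2]=?,scc[3]=?,scc[4]=?,scc[5]=?)
step 3: low=(low[0]=0,low[1]=1,low[2]=1,low[3]=1,low[4]=2,low[5]=2); scc=(scc[0]=?,scc[1]=?,scc[2]=?,scc[3]=?,scc[4]=?,scc[5]=?)
step 4: low=(low[0]=0,low[1]=1,low[2]=1,low[3]=1,low[4]=1,low[5]=2); scc=(scc[0]=?,scc[1]=?,scc[2]=?,scc[3]=?,scc[4]=?,scc[5]=?)
step 5: low=(low[0]=0,low[1]=1,low[2]=1,low[3]=1,low[4]=1,low[5]=2); scc=(scc[0]=?,scc[1]=0,scc[2]=0,scc[3]=0,scc[4]=0,scc[5]=0)
step 6: low=(low[0]=0,low[1]=1,low[2]=1,low[3]=1,low[4]=1,low[5]=2); scc=(scc[0]=1,scc[1]=0,scc[2]=0,scc[3]=0,scc[4]=0,scc[5]=0)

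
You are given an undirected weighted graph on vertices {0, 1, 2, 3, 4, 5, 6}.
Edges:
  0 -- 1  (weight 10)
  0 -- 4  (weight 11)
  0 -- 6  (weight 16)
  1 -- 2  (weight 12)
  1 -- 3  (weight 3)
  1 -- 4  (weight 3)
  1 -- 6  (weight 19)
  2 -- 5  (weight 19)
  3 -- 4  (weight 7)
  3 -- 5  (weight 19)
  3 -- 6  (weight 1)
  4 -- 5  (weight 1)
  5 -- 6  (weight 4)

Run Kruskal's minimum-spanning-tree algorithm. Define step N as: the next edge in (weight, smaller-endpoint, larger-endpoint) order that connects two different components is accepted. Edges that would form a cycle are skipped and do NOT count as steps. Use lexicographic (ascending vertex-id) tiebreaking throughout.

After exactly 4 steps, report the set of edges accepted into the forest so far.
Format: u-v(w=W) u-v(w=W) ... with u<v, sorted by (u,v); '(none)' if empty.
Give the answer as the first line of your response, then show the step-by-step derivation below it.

1-3(w=3) 1-4(w=3) 3-6(w=1) 4-5(w=1)

step 1: add edge 3-6 (w=1); MST = {3-6(w=1)}
step 2: add edge 4-5 (w=1); MST = {3-6(w=1) 4-5(w=1)}
step 3: add edge 1-3 (w=3); MST = {1-3(w=3) 3-6(w=1) 4-5(w=1)}
step 4: add edge 1-4 (w=3); MST = {1-3(w=3) 1-4(w=3) 3-6(w=1) 4-5(w=1)}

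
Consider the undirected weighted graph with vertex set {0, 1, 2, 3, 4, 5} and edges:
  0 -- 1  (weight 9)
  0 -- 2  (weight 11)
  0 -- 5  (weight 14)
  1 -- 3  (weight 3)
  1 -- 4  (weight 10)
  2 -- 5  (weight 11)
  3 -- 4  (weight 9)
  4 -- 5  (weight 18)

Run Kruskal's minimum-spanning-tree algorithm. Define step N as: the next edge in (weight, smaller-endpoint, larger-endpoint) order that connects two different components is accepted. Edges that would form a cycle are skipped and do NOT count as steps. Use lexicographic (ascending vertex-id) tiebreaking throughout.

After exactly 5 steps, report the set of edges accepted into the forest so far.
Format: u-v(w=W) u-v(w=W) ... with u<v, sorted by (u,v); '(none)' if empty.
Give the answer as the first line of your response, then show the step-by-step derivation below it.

0-1(w=9) 0-2(w=11) 1-3(w=3) 2-5(w=11) 3-4(w=9)

step 1: add edge 1-3 (w=3); MST = {1-3(w=3)}
step 2: add edge 0-1 (w=9); MST = {0-1(w=9) 1-3(w=3)}
step 3: add edge 3-4 (w=9); MST = {0-1(w=9) 1-3(w=3) 3-4(w=9)}
step 4: add edge 0-2 (w=11); MST = {0-1(w=9) 0-2(w=11) 1-3(w=3) 3-4(w=9)}
step 5: add edge 2-5 (w=11); MST = {0-1(w=9) 0-2(w=11) 1-3(w=3) 2-5(w=11) 3-4(w=9)}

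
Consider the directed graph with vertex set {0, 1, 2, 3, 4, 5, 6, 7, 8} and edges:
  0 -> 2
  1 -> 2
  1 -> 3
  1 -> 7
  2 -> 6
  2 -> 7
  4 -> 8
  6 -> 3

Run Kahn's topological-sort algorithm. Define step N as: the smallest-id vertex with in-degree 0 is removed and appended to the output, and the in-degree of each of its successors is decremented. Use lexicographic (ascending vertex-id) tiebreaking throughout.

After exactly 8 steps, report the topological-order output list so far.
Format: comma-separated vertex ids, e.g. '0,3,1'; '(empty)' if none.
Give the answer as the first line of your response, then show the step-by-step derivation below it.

0,1,2,4,5,6,3,7

step 1: output 0; order=[0]; indeg=(0,0,1,2,0,0,1,2,1)
step 2: output 1; order=[0,1]; indeg=(0,0,0,1,0,0,1,1,1)
step 3: output 2; order=[0,1,2]; indeg=(0,0,0,1,0,0,0,0,1)
step 4: output 4; order=[0,1,2,4]; indeg=(0,0,0,1,0,0,0,0,0)
step 5: output 5; order=[0,1,2,4,5]; indeg=(0,0,0,1,0,0,0,0,0)
step 6: output 6; order=[0,1,2,4,5,6]; indeg=(0,0,0,0,0,0,0,0,0)
step 7: output 3; order=[0,1,2,4,5,6,3]; indeg=(0,0,0,0,0,0,0,0,0)
step 8: output 7; order=[0,1,2,4,5,6,3,7]; indeg=(0,0,0,0,0,0,0,0,0)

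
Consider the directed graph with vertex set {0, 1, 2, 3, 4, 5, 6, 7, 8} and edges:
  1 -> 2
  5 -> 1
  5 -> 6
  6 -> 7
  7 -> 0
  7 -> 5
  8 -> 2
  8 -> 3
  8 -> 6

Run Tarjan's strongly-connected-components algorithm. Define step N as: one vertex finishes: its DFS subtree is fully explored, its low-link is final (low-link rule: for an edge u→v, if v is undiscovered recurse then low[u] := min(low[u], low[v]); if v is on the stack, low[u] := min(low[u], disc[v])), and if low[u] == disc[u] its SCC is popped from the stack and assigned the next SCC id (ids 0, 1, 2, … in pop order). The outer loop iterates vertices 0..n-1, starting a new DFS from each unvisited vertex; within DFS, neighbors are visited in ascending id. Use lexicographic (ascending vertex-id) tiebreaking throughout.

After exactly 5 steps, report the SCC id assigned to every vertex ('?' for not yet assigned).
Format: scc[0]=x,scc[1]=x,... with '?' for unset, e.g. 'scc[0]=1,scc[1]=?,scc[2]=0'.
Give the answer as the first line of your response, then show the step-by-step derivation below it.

scc[0]=0,scc[1]=2,scc[2]=1,scc[3]=3,scc[4]=4,scc[5]=?,scc[6]=?,scc[7]=?,scc[8]=?

step 1: low=(low[0]=0,low[1]=?,low[2]=?,low[3]=?,low[4]=?,low[5]=?,low[6]=?,low[7]=?,low[8]=?); scc=(scc[0]=0,scc[1]=?,scc[2]=?,scc[3]=?,scc[4]=?,scc[5]=?,scc[6]=?,scc[7]=?,scc[8]=?)
step 2: low=(low[0]=0,low[1]=1,low[2]=2,low[3]=?,low[4]=?,low[5]=?,low[6]=?,low[7]=?,low[8]=?); scc=(scc[0]=0,scc[1]=?,scc[2]=1,scc[3]=?,scc[4]=?,scc[5]=?,scc[6]=?,scc[7]=?,scc[8]=?)
step 3: low=(low[0]=0,low[1]=1,low[2]=2,low[3]=?,low[4]=?,low[5]=?,low[6]=?,low[7]=?,low[8]=?); scc=(scc[0]=0,scc[1]=2,scc[2]=1,scc[3]=?,scc[4]=?,scc[5]=?,scc[6]=?,scc[7]=?,scc[8]=?)
step 4: low=(low[0]=0,low[1]=1,low[2]=2,low[3]=3,low[4]=?,low[5]=?,low[6]=?,low[7]=?,low[8]=?); scc=(scc[0]=0,scc[1]=2,scc[2]=1,scc[3]=3,scc[4]=?,scc[5]=?,scc[6]=?,scc[7]=?,scc[8]=?)
step 5: low=(low[0]=0,low[1]=1,low[2]=2,low[3]=3,low[4]=4,low[5]=?,low[6]=?,low[7]=?,low[8]=?); scc=(scc[0]=0,scc[1]=2,scc[2]=1,scc[3]=3,scc[4]=4,scc[5]=?,scc[6]=?,scc[7]=?,scc[8]=?)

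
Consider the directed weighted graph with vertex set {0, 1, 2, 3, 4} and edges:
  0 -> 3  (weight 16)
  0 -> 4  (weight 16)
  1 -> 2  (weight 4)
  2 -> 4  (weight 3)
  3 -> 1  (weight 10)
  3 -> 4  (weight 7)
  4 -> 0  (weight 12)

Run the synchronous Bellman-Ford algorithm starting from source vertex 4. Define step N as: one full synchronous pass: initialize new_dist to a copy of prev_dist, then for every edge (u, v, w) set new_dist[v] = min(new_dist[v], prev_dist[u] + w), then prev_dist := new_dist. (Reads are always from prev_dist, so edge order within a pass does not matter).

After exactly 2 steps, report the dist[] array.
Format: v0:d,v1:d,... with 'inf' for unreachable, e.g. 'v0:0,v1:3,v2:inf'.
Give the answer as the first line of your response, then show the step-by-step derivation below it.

v0:12,v1:inf,v2:inf,v3:28,v4:0

step 1: dist = v0:12,v1:inf,v2:inf,v3:inf,v4:0
step 2: dist = v0:12,v1:inf,v2:inf,v3:28,v4:0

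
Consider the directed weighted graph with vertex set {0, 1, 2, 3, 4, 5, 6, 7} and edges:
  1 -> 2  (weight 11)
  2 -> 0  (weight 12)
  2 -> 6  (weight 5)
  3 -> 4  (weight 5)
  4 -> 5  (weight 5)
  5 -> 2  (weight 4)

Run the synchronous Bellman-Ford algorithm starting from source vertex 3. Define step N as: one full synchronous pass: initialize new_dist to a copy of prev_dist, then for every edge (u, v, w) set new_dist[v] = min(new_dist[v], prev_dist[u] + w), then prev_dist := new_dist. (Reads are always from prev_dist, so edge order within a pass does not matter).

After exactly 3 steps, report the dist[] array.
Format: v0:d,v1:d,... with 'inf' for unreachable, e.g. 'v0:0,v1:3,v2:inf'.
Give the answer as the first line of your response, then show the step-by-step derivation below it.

v0:inf,v1:inf,v2:14,v3:0,v4:5,v5:10,v6:inf,v7:inf

step 1: dist = v0:inf,v1:inf,v2:inf,v3:0,v4:5,v5:inf,v6:inf,v7:inf
step 2: dist = v0:inf,v1:inf,v2:inf,v3:0,v4:5,v5:10,v6:inf,v7:inf
step 3: dist = v0:inf,v1:inf,v2:14,v3:0,v4:5,v5:10,v6:inf,v7:inf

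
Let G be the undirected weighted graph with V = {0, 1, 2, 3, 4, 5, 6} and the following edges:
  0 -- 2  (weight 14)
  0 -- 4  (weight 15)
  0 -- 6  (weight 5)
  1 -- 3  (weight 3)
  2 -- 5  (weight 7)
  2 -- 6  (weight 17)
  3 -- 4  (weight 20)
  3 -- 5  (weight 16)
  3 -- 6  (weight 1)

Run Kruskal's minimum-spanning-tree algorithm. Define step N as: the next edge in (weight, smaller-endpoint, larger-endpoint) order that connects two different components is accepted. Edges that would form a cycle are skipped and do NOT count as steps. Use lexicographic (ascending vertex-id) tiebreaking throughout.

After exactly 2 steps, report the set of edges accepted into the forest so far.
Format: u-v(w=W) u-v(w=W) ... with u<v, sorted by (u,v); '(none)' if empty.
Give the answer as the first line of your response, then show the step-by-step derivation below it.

1-3(w=3) 3-6(w=1)

step 1: add edge 3-6 (w=1); MST = {3-6(w=1)}
step 2: add edge 1-3 (w=3); MST = {1-3(w=3) 3-6(w=1)}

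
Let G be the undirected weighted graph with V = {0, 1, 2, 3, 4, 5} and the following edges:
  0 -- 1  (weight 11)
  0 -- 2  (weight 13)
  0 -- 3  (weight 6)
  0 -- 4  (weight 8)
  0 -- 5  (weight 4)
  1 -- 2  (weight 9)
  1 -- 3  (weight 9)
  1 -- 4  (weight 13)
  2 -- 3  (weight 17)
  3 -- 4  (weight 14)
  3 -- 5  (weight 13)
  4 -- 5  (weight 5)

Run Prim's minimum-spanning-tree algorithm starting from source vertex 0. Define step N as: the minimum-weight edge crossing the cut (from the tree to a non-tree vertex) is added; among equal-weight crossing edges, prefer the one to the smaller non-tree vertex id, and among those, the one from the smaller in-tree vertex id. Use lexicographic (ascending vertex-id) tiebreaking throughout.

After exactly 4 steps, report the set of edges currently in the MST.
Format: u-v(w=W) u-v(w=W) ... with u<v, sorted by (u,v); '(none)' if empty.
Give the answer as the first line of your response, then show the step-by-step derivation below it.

0-3(w=6) 0-5(w=4) 1-3(w=9) 4-5(w=5)

step 1: add edge 0-5 (w=4); MST = {0-5(w=4)}
step 2: add edge 4-5 (w=5); MST = {0-5(w=4) 4-5(w=5)}
step 3: add edge 0-3 (w=6); MST = {0-3(w=6) 0-5(w=4) 4-5(w=5)}
step 4: add edge 1-3 (w=9); MST = {0-3(w=6) 0-5(w=4) 1-3(w=9) 4-5(w=5)}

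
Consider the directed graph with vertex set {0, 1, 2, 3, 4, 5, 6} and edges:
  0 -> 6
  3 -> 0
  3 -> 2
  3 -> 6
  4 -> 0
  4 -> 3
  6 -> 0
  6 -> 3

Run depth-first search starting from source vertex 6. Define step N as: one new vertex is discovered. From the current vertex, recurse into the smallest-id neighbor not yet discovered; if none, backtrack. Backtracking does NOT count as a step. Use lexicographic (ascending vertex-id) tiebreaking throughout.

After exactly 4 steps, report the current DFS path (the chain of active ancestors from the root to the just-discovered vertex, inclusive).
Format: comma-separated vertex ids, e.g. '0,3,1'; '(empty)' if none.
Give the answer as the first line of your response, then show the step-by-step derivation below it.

6,3,2

step 1: discover 6; path=6; order=6
step 2: discover 0; path=6>0; order=6,0
step 3: discover 3; path=6>3; order=6,0,3
step 4: discover 2; path=6>3>2; order=6,0,3,2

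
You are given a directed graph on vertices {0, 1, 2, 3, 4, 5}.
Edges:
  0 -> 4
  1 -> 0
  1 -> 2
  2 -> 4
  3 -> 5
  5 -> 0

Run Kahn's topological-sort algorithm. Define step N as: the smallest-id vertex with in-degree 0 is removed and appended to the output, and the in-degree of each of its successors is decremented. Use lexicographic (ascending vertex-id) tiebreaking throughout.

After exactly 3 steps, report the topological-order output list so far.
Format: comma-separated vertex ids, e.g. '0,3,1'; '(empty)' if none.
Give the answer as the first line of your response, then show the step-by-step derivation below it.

1,2,3

step 1: output 1; order=[1]; indeg=(1,0,0,0,2,1)
step 2: output 2; order=[1,2]; indeg=(1,0,0,0,1,1)
step 3: output 3; order=[1,2,3]; indeg=(1,0,0,0,1,0)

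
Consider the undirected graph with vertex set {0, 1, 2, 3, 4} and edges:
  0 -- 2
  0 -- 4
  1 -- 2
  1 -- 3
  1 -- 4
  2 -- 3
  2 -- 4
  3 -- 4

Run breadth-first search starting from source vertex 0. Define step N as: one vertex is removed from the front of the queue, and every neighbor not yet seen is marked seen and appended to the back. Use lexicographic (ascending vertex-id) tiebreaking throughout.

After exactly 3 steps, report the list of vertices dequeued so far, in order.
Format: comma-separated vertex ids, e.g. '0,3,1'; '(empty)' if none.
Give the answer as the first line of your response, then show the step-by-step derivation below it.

0,2,4

step 1: dequeue 0; queue=[2,4]; order=0
step 2: dequeue 2; queue=[4,1,3]; order=0,2
step 3: dequeue 4; queue=[1,3]; order=0,2,4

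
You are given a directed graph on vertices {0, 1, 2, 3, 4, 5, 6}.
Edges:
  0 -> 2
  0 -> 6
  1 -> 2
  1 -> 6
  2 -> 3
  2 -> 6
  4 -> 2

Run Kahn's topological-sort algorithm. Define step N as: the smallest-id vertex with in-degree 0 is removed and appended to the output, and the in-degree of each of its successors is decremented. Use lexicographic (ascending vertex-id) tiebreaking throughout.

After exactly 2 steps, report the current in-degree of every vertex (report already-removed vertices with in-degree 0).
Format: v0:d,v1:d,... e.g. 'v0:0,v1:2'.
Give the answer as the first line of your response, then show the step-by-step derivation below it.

v0:0,v1:0,v2:1,v3:1,v4:0,v5:0,v6:1

step 1: output 0; order=[0]; indeg=(0,0,2,1,0,0,2)
step 2: output 1; order=[0,1]; indeg=(0,0,1,1,0,0,1)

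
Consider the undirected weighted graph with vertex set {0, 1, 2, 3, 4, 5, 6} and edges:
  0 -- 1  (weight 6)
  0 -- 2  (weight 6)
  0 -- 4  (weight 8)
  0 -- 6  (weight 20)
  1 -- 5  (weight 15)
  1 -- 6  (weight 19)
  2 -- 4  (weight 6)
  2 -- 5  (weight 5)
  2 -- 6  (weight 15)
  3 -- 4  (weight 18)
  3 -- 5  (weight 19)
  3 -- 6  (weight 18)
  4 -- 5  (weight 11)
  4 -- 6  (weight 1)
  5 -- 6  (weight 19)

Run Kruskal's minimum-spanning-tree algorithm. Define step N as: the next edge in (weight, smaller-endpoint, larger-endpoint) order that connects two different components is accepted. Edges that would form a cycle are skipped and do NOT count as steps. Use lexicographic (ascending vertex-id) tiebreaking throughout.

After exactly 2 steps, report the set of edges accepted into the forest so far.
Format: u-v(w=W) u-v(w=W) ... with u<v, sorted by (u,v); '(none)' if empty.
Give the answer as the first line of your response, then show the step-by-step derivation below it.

2-5(w=5) 4-6(w=1)

step 1: add edge 4-6 (w=1); MST = {4-6(w=1)}
step 2: add edge 2-5 (w=5); MST = {2-5(w=5) 4-6(w=1)}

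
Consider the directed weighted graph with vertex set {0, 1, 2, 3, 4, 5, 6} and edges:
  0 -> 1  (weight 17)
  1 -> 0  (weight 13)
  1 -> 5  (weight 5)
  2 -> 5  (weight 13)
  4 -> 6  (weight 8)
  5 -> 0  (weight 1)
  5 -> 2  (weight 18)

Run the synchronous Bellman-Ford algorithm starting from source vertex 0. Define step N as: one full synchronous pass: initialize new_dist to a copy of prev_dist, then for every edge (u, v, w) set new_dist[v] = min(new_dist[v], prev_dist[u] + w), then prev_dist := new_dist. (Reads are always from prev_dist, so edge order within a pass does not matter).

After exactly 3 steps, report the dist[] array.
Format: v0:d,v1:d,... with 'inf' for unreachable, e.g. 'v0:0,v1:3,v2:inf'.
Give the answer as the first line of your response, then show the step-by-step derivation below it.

v0:0,v1:17,v2:40,v3:inf,v4:inf,v5:22,v6:inf

step 1: dist = v0:0,v1:17,v2:inf,v3:inf,v4:inf,v5:inf,v6:inf
step 2: dist = v0:0,v1:17,v2:inf,v3:inf,v4:inf,v5:22,v6:inf
step 3: dist = v0:0,v1:17,v2:40,v3:inf,v4:inf,v5:22,v6:inf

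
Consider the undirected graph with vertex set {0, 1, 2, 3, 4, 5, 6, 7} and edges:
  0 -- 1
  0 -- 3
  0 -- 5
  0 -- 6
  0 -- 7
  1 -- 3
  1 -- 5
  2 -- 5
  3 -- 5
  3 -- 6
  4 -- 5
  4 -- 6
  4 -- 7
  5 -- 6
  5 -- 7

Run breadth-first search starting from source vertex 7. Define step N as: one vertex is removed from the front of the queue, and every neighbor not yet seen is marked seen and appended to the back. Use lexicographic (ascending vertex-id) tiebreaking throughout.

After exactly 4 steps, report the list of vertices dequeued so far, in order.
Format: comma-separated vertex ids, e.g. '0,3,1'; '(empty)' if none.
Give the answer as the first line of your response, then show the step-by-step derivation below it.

7,0,4,5

step 1: dequeue 7; queue=[0,4,5]; order=7
step 2: dequeue 0; queue=[4,5,1,3,6]; order=7,0
step 3: dequeue 4; queue=[5,1,3,6]; order=7,0,4
step 4: dequeue 5; queue=[1,3,6,2]; order=7,0,4,5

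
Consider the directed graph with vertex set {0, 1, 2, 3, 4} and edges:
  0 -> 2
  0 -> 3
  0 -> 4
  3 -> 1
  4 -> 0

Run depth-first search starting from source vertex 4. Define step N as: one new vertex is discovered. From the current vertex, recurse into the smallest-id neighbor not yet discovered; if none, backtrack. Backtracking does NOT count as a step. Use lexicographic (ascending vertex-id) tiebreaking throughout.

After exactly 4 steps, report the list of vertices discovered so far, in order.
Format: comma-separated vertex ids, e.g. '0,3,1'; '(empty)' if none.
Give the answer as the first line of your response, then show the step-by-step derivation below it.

4,0,2,3

step 1: discover 4; path=4; order=4
step 2: discover 0; path=4>0; order=4,0
step 3: discover 2; path=4>0>2; order=4,0,2
step 4: discover 3; path=4>0>3; order=4,0,2,3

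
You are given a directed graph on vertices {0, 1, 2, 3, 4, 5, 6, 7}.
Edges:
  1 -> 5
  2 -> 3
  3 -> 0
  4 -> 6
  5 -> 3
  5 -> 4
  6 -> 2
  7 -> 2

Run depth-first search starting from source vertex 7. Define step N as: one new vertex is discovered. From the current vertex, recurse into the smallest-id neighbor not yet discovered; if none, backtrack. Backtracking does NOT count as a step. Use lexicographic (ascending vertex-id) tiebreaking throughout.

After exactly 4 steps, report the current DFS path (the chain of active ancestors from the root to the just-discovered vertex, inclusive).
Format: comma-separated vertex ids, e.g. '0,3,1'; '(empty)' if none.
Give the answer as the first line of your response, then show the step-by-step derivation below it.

7,2,3,0

step 1: discover 7; path=7; order=7
step 2: discover 2; path=7>2; order=7,2
step 3: discover 3; path=7>2>3; order=7,2,3
step 4: discover 0; path=7>2>3>0; order=7,2,3,0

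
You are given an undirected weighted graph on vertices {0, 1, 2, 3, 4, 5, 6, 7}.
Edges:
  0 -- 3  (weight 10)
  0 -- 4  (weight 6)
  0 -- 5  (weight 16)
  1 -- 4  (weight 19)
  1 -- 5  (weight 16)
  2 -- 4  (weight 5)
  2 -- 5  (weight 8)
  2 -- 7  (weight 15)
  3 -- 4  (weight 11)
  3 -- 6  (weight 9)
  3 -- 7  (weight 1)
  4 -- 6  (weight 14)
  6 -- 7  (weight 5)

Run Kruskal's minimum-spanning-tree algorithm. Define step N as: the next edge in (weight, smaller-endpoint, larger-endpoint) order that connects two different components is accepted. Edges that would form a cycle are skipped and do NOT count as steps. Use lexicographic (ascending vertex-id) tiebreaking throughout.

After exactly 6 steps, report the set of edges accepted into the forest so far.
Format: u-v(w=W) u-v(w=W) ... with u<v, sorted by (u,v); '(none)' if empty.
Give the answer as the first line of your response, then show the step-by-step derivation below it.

0-3(w=10) 0-4(w=6) 2-4(w=5) 2-5(w=8) 3-7(w=1) 6-7(w=5)

step 1: add edge 3-7 (w=1); MST = {3-7(w=1)}
step 2: add edge 2-4 (w=5); MST = {2-4(w=5) 3-7(w=1)}
step 3: add edge 6-7 (w=5); MST = {2-4(w=5) 3-7(w=1) 6-7(w=5)}
step 4: add edge 0-4 (w=6); MST = {0-4(w=6) 2-4(w=5) 3-7(w=1) 6-7(w=5)}
step 5: add edge 2-5 (w=8); MST = {0-4(w=6) 2-4(w=5) 2-5(w=8) 3-7(w=1) 6-7(w=5)}
step 6: add edge 0-3 (w=10); MST = {0-3(w=10) 0-4(w=6) 2-4(w=5) 2-5(w=8) 3-7(w=1) 6-7(w=5)}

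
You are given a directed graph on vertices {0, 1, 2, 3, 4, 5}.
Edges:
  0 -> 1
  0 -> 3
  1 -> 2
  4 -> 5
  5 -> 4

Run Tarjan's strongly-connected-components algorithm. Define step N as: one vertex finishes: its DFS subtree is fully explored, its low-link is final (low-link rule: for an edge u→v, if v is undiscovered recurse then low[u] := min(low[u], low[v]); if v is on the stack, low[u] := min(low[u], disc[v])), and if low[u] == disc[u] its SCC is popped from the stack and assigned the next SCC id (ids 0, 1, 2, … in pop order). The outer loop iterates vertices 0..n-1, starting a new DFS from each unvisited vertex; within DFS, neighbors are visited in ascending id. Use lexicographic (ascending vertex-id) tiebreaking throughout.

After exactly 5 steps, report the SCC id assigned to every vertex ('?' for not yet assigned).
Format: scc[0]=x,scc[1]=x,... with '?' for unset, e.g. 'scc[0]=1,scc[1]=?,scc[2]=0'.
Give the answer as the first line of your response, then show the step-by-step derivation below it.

scc[0]=3,scc[1]=1,scc[2]=0,scc[3]=2,scc[4]=?,scc[5]=?

step 1: low=(low[0]=0,low[1]=1,low[2]=2,low[3]=?,low[4]=?,low[5]=?); scc=(scc[0]=?,scc[1]=?,scc[2]=0,scc[3]=?,scc[4]=?,scc[5]=?)
step 2: low=(low[0]=0,low[1]=1,low[2]=2,low[3]=?,low[4]=?,low[5]=?); scc=(scc[0]=?,scc[1]=1,scc[2]=0,scc[3]=?,scc[4]=?,scc[5]=?)
step 3: low=(low[0]=0,low[1]=1,low[2]=2,low[3]=3,low[4]=?,low[5]=?); scc=(scc[0]=?,scc[1]=1,scc[2]=0,scc[3]=2,scc[4]=?,scc[5]=?)
step 4: low=(low[0]=0,low[1]=1,low[2]=2,low[3]=3,low[4]=?,low[5]=?); scc=(scc[0]=3,scc[1]=1,scc[2]=0,scc[3]=2,scc[4]=?,scc[5]=?)
step 5: low=(low[0]=0,low[1]=1,low[2]=2,low[3]=3,low[4]=4,low[5]=4); scc=(scc[0]=3,scc[1]=1,scc[2]=0,scc[3]=2,scc[4]=?,scc[5]=?)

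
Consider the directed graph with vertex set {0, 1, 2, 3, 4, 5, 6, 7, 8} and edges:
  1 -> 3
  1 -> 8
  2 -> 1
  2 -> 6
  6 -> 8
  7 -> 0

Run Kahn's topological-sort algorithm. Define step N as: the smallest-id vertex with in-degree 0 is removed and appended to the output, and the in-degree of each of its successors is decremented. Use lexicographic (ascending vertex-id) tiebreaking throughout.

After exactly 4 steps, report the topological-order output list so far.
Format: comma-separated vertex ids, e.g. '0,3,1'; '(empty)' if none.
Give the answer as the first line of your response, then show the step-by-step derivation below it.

2,1,3,4

step 1: output 2; order=[2]; indeg=(1,0,0,1,0,0,0,0,2)
step 2: output 1; order=[2,1]; indeg=(1,0,0,0,0,0,0,0,1)
step 3: output 3; order=[2,1,3]; indeg=(1,0,0,0,0,0,0,0,1)
step 4: output 4; order=[2,1,3,4]; indeg=(1,0,0,0,0,0,0,0,1)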